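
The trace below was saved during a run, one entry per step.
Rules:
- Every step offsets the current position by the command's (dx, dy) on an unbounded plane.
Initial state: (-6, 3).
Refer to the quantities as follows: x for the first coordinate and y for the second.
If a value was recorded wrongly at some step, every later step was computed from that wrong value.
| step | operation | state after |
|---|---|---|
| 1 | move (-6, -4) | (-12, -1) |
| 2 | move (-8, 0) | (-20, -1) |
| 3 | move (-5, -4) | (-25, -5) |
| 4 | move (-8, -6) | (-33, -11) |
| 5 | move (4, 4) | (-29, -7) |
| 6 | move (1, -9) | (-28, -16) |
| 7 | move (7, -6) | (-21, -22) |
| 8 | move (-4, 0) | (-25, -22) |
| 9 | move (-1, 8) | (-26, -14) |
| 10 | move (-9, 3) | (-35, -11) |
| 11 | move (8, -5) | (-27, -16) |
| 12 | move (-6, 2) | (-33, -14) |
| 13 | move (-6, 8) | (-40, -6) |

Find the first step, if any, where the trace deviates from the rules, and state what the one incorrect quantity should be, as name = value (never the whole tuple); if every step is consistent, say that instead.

step 13, x = -39

Recomputing the run from the initial state:
step 1: x = -12, y = -1
step 2: x = -20, y = -1
step 3: x = -25, y = -5
step 4: x = -33, y = -11
step 5: x = -29, y = -7
step 6: x = -28, y = -16
step 7: x = -21, y = -22
step 8: x = -25, y = -22
step 9: x = -26, y = -14
step 10: x = -35, y = -11
step 11: x = -27, y = -16
step 12: x = -33, y = -14
step 13: x = -39, y = -6
The first disagreement with the trace is at step 13, where the value should be x = -39.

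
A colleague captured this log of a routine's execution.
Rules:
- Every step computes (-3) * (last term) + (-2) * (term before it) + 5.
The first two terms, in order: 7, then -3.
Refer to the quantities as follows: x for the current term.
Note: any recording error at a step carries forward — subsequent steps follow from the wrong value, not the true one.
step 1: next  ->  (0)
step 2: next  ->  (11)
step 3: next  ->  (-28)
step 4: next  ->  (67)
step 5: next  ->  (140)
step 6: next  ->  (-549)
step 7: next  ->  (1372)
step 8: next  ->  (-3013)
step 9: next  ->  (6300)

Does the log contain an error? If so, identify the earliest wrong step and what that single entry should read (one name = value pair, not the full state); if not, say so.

Step 1: x = -3*(-3) + (-2)*(7) + (5) = 0 — checks out.
Step 2: x = -3*(0) + (-2)*(-3) + (5) = 11 — consistent with the log.
Step 3: x = -3*(11) + (-2)*(0) + (5) = -28 — same as recorded.
Step 4: x = -3*(-28) + (-2)*(11) + (5) = 67 — verified.
Step 5: x = -3*(67) + (-2)*(-28) + (5) = -140 — the log has a different value.
First deviation found at step 5; the corrected entry is x = -140.

step 5, x = -140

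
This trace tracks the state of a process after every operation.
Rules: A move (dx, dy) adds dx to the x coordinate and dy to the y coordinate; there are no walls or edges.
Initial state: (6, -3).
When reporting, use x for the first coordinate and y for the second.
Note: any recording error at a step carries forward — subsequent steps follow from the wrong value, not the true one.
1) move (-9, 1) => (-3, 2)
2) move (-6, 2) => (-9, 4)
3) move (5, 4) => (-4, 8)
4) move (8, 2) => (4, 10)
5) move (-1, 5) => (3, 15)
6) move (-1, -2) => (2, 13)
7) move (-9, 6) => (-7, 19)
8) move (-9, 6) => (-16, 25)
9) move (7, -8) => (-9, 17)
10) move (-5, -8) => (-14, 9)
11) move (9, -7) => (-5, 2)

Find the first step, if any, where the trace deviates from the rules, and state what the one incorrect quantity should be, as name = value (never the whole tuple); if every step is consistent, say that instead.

step 1, y = -2

step 1: x = 6 + (-9) = -3, y = -3 + (1) = -2 -> the recorded entry deviates here
Conclusion: step 1 carries the first error; the entry should be y = -2.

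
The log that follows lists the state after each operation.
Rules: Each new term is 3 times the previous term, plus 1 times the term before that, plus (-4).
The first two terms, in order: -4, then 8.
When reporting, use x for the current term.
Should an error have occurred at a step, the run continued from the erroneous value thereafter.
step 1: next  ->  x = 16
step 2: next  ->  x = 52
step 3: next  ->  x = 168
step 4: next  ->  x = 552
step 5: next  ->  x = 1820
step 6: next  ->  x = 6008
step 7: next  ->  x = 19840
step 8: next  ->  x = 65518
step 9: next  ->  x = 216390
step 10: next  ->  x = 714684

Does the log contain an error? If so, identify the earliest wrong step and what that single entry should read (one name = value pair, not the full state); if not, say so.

1. x = 3*(8) + (1)*(-4) + (-4) = 16 (verified)
2. x = 3*(16) + (1)*(8) + (-4) = 52 (checks out)
3. x = 3*(52) + (1)*(16) + (-4) = 168 (same as recorded)
4. x = 3*(168) + (1)*(52) + (-4) = 552 (verified)
5. x = 3*(552) + (1)*(168) + (-4) = 1820 (checks out)
6. x = 3*(1820) + (1)*(552) + (-4) = 6008 (verified)
7. x = 3*(6008) + (1)*(1820) + (-4) = 19840 (consistent with the log)
8. x = 3*(19840) + (1)*(6008) + (-4) = 65524 (the recorded entry deviates here)
So the first discrepancy is step 8, where the right value is x = 65524.

step 8, x = 65524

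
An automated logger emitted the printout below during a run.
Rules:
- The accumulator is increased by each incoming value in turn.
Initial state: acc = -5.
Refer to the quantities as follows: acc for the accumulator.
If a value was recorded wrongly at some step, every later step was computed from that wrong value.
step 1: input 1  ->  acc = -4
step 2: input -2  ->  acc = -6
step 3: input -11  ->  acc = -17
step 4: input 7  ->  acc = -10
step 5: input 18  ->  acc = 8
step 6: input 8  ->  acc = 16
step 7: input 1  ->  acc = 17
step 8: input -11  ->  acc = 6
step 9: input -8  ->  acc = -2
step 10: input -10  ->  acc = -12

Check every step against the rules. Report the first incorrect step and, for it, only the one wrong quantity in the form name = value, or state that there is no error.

no error

1. acc = -5 + 1 = -4 (matches)
2. acc = -4 + -2 = -6 (no discrepancy)
3. acc = -6 + -11 = -17 (agrees with the printout)
4. acc = -17 + 7 = -10 (matches)
5. acc = -10 + 18 = 8 (checks out)
6. acc = 8 + 8 = 16 (no discrepancy)
7. acc = 16 + 1 = 17 (confirmed correct)
8. acc = 17 + -11 = 6 (matches)
9. acc = 6 + -8 = -2 (matches)
10. acc = -2 + -10 = -12 (in agreement)
All steps check out; nothing to correct.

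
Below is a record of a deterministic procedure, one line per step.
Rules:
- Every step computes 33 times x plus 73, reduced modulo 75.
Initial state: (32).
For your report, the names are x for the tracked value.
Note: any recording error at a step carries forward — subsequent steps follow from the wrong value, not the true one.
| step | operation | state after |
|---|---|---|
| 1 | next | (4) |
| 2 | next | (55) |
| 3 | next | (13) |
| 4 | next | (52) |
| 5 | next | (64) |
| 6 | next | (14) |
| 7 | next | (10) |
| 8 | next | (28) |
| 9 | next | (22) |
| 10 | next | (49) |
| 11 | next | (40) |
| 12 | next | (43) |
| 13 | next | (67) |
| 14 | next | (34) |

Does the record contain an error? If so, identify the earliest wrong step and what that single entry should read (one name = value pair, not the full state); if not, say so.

Step 1: x = (33*32 + 73) mod 75 = 4 — agrees with the record.
Step 2: x = (33*4 + 73) mod 75 = 55 — checks out.
Step 3: x = (33*55 + 73) mod 75 = 13 — exactly as logged.
Step 4: x = (33*13 + 73) mod 75 = 52 — same as recorded.
Step 5: x = (33*52 + 73) mod 75 = 64 — agrees with the record.
Step 6: x = (33*64 + 73) mod 75 = 10 — the entry is off here.
The audit stops at step 6: the recorded entry is wrong and should be x = 10.

step 6, x = 10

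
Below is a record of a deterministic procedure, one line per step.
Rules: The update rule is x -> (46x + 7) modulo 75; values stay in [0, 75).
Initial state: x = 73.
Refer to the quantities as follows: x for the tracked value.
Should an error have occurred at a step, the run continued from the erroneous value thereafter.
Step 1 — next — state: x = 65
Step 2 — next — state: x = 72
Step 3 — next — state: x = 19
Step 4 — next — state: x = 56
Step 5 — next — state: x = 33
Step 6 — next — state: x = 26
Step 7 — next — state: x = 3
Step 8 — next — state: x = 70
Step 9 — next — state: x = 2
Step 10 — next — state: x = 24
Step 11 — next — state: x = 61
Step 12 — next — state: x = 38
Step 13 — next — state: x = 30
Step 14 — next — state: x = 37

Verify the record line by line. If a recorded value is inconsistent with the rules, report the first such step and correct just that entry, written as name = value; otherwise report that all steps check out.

Recomputing the run from the initial state:
step 1: x = 65
step 2: x = 72
step 3: x = 19
step 4: x = 56
step 5: x = 33
step 6: x = 25
step 7: x = 32
step 8: x = 54
step 9: x = 16
step 10: x = 68
step 11: x = 60
step 12: x = 67
step 13: x = 14
step 14: x = 51
The first disagreement with the record is at step 6, where the value should be x = 25.

step 6, x = 25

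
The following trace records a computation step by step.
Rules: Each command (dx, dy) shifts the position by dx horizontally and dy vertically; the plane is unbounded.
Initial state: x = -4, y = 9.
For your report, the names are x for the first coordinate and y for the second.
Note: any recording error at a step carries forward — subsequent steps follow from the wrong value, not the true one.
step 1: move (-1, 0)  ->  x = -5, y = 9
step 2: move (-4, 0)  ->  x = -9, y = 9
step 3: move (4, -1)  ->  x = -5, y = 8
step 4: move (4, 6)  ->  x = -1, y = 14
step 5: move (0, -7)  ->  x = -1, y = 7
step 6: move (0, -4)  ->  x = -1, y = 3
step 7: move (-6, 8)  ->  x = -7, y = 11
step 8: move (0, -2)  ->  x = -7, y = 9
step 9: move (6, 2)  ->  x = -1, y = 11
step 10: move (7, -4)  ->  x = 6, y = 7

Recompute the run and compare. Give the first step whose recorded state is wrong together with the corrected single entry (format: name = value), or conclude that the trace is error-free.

1. x = -4 + (-1) = -5, y = 9 + (0) = 9 (checks out)
2. x = -5 + (-4) = -9, y = 9 + (0) = 9 (same as recorded)
3. x = -9 + (4) = -5, y = 9 + (-1) = 8 (in agreement)
4. x = -5 + (4) = -1, y = 8 + (6) = 14 (matches)
5. x = -1 + (0) = -1, y = 14 + (-7) = 7 (consistent with the trace)
6. x = -1 + (0) = -1, y = 7 + (-4) = 3 (in agreement)
7. x = -1 + (-6) = -7, y = 3 + (8) = 11 (exactly as logged)
8. x = -7 + (0) = -7, y = 11 + (-2) = 9 (exactly as logged)
9. x = -7 + (6) = -1, y = 9 + (2) = 11 (agrees with the trace)
10. x = -1 + (7) = 6, y = 11 + (-4) = 7 (exactly as logged)
All steps check out; nothing to correct.

no error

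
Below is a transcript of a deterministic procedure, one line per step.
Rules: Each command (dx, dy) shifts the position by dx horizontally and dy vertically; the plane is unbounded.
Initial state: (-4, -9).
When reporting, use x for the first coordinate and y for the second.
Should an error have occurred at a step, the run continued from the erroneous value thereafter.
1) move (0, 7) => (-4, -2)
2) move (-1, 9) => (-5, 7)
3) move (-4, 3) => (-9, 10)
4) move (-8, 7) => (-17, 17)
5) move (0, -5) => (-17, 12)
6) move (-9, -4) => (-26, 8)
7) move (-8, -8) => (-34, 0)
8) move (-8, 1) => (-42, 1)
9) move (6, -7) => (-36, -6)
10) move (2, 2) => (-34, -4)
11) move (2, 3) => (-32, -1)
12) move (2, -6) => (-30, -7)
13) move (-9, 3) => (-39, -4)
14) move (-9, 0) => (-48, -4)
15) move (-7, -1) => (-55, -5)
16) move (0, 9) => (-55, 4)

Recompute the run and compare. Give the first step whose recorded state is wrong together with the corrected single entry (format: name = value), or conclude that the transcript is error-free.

Recomputing the run from the initial state:
step 1: x = -4, y = -2
step 2: x = -5, y = 7
step 3: x = -9, y = 10
step 4: x = -17, y = 17
step 5: x = -17, y = 12
step 6: x = -26, y = 8
step 7: x = -34, y = 0
step 8: x = -42, y = 1
step 9: x = -36, y = -6
step 10: x = -34, y = -4
step 11: x = -32, y = -1
step 12: x = -30, y = -7
step 13: x = -39, y = -4
step 14: x = -48, y = -4
step 15: x = -55, y = -5
step 16: x = -55, y = 4
This matches the transcript at every step.

no error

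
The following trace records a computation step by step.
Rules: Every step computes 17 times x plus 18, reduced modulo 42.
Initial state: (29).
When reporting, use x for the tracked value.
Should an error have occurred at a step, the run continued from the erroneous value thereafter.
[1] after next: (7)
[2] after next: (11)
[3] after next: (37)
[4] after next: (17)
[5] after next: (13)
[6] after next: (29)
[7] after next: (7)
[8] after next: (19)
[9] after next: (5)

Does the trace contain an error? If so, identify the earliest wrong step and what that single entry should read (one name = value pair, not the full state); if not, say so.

Step 1: x = (17*29 + 18) mod 42 = 7 — consistent with the trace.
Step 2: x = (17*7 + 18) mod 42 = 11 — in agreement.
Step 3: x = (17*11 + 18) mod 42 = 37 — agrees with the trace.
Step 4: x = (17*37 + 18) mod 42 = 17 — no discrepancy.
Step 5: x = (17*17 + 18) mod 42 = 13 — verified.
Step 6: x = (17*13 + 18) mod 42 = 29 — matches.
Step 7: x = (17*29 + 18) mod 42 = 7 — exactly as logged.
Step 8: x = (17*7 + 18) mod 42 = 11 — first mismatch against the trace.
First incorrect step: 8; the correct value is x = 11.

step 8, x = 11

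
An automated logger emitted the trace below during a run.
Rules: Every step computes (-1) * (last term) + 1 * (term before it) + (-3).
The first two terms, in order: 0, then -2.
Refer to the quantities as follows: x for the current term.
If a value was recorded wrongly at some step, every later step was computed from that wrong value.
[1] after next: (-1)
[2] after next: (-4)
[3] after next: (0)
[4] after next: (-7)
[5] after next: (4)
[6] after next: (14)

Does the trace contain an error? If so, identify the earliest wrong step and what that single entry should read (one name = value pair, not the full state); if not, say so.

Step 1: x = -1*(-2) + (1)*(0) + (-3) = -1 — same as recorded.
Step 2: x = -1*(-1) + (1)*(-2) + (-3) = -4 — in agreement.
Step 3: x = -1*(-4) + (1)*(-1) + (-3) = 0 — checks out.
Step 4: x = -1*(0) + (1)*(-4) + (-3) = -7 — consistent with the trace.
Step 5: x = -1*(-7) + (1)*(0) + (-3) = 4 — consistent with the trace.
Step 6: x = -1*(4) + (1)*(-7) + (-3) = -14 — the entry is off here.
First deviation found at step 6; the corrected entry is x = -14.

step 6, x = -14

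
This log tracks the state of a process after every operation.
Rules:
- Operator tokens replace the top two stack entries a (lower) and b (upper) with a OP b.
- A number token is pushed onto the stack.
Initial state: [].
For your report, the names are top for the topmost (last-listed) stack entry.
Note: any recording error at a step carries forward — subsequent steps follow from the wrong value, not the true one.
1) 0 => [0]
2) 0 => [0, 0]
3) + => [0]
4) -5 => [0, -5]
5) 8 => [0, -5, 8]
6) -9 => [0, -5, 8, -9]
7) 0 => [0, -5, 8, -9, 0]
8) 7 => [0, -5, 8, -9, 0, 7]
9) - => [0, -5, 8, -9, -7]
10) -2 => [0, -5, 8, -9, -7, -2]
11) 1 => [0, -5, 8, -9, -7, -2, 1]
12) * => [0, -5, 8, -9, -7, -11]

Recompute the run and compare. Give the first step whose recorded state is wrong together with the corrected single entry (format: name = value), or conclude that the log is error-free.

Step 1: push 0: top = 0 — no discrepancy.
Step 2: push 0: top = 0 — exactly as logged.
Step 3: 0 + 0 = 0 — same as recorded.
Step 4: push -5: top = -5 — verified.
Step 5: push 8: top = 8 — consistent with the log.
Step 6: push -9: top = -9 — exactly as logged.
Step 7: push 0: top = 0 — exactly as logged.
Step 8: push 7: top = 7 — confirmed correct.
Step 9: 0 - 7 = -7 — no discrepancy.
Step 10: push -2: top = -2 — exactly as logged.
Step 11: push 1: top = 1 — matches.
Step 12: -2 * 1 = -2 — the log has a different value.
The audit stops at step 12: the recorded entry is wrong and should be top = -2.

step 12, top = -2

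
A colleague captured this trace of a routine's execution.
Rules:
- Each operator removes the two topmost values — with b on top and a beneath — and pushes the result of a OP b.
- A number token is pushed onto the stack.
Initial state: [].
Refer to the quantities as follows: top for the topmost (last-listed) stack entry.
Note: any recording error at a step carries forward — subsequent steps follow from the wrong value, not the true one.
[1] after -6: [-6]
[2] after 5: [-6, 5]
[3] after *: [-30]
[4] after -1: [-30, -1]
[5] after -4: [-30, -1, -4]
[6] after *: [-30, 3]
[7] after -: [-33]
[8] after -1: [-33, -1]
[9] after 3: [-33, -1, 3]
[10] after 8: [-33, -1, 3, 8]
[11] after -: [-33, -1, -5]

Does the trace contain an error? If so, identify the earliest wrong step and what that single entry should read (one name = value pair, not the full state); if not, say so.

Recomputing the run from the initial state:
step 1: [-6]
step 2: [-6, 5]
step 3: [-30]
step 4: [-30, -1]
step 5: [-30, -1, -4]
step 6: [-30, 4]
step 7: [-34]
step 8: [-34, -1]
step 9: [-34, -1, 3]
step 10: [-34, -1, 3, 8]
step 11: [-34, -1, -5]
The first disagreement with the trace is at step 6, where the value should be top = 4.

step 6, top = 4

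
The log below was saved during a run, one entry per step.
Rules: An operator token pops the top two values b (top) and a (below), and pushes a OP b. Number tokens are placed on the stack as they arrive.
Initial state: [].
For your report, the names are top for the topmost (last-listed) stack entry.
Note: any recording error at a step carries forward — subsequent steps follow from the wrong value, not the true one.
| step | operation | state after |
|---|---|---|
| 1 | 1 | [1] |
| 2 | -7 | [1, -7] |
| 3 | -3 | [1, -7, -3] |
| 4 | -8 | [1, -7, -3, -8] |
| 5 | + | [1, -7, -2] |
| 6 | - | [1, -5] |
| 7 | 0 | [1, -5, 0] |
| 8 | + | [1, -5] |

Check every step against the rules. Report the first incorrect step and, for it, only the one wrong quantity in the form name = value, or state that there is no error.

step 5, top = -11

Recomputing the run from the initial state:
step 1: [1]
step 2: [1, -7]
step 3: [1, -7, -3]
step 4: [1, -7, -3, -8]
step 5: [1, -7, -11]
step 6: [1, 4]
step 7: [1, 4, 0]
step 8: [1, 4]
The first disagreement with the log is at step 5, where the value should be top = -11.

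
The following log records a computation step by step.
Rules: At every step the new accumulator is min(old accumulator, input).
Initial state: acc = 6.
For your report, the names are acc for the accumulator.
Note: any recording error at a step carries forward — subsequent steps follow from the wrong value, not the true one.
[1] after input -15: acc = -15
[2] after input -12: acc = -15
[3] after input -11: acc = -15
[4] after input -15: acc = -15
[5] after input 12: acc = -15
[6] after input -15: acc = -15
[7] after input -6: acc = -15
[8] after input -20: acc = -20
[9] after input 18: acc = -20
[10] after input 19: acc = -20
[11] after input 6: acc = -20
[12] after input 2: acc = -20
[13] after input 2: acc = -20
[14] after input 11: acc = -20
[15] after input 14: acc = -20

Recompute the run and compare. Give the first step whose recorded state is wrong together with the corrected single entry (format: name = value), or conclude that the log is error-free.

Step 1: acc = min(6, -15) = -15 — agrees with the log.
Step 2: acc = min(-15, -12) = -15 — in agreement.
Step 3: acc = min(-15, -11) = -15 — consistent with the log.
Step 4: acc = min(-15, -15) = -15 — same as recorded.
Step 5: acc = min(-15, 12) = -15 — checks out.
Step 6: acc = min(-15, -15) = -15 — verified.
Step 7: acc = min(-15, -6) = -15 — consistent with the log.
Step 8: acc = min(-15, -20) = -20 — no discrepancy.
Step 9: acc = min(-20, 18) = -20 — exactly as logged.
Step 10: acc = min(-20, 19) = -20 — no discrepancy.
Step 11: acc = min(-20, 6) = -20 — verified.
Step 12: acc = min(-20, 2) = -20 — confirmed correct.
Step 13: acc = min(-20, 2) = -20 — confirmed correct.
Step 14: acc = min(-20, 11) = -20 — verified.
Step 15: acc = min(-20, 14) = -20 — consistent with the log.
All entries verified; no error found.

no error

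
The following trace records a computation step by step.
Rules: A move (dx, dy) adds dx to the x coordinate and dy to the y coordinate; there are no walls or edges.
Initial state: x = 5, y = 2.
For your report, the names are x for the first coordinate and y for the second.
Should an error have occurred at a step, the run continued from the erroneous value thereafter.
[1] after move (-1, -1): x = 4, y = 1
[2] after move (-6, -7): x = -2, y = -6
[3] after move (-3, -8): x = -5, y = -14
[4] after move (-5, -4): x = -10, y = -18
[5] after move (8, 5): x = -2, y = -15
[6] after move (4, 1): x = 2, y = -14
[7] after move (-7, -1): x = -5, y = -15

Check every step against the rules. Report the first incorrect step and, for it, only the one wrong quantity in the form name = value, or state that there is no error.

step 1: x = 5 + (-1) = 4, y = 2 + (-1) = 1 -> exactly as logged
step 2: x = 4 + (-6) = -2, y = 1 + (-7) = -6 -> consistent with the trace
step 3: x = -2 + (-3) = -5, y = -6 + (-8) = -14 -> same as recorded
step 4: x = -5 + (-5) = -10, y = -14 + (-4) = -18 -> same as recorded
step 5: x = -10 + (8) = -2, y = -18 + (5) = -13 -> a discrepancy with the trace
Step 5 is the first one off; corrected, y = -13.

step 5, y = -13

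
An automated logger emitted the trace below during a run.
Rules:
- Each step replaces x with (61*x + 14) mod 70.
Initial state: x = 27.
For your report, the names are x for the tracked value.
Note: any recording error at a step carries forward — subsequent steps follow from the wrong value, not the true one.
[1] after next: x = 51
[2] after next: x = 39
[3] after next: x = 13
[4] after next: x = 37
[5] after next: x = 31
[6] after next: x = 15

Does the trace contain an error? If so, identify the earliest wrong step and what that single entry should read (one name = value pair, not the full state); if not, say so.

Recomputing the run from the initial state:
step 1: x = 51
step 2: x = 45
step 3: x = 29
step 4: x = 33
step 5: x = 67
step 6: x = 41
The first disagreement with the trace is at step 2, where the value should be x = 45.

step 2, x = 45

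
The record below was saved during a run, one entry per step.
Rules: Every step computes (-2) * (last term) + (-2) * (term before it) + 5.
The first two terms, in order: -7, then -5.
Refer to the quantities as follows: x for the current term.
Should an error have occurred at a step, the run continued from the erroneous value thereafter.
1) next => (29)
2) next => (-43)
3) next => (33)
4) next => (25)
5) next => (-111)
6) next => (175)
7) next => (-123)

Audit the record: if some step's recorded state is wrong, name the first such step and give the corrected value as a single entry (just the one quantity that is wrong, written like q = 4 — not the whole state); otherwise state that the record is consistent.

1. x = -2*(-5) + (-2)*(-7) + (5) = 29 (agrees with the record)
2. x = -2*(29) + (-2)*(-5) + (5) = -43 (same as recorded)
3. x = -2*(-43) + (-2)*(29) + (5) = 33 (verified)
4. x = -2*(33) + (-2)*(-43) + (5) = 25 (no discrepancy)
5. x = -2*(25) + (-2)*(33) + (5) = -111 (checks out)
6. x = -2*(-111) + (-2)*(25) + (5) = 177 (this is not what the record shows)
The audit stops at step 6: the recorded entry is wrong and should be x = 177.

step 6, x = 177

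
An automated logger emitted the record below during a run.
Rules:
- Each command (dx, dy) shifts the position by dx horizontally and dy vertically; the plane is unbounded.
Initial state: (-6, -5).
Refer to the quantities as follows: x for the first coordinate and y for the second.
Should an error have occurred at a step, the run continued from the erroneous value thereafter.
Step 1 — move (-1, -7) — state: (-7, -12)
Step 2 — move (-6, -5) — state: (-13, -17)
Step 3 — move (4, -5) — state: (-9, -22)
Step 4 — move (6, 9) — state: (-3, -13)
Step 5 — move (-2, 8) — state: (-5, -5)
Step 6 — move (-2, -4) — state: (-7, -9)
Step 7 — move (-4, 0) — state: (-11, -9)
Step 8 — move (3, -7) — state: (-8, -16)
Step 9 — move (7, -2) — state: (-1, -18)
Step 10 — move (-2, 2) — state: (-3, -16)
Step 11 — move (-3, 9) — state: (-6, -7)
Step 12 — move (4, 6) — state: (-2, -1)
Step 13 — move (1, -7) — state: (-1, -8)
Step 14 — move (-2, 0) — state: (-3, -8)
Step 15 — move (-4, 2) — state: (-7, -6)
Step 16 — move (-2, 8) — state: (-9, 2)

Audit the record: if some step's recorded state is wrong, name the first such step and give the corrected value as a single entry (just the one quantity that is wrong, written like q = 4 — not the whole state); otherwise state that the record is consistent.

Recomputing the run from the initial state:
step 1: x = -7, y = -12
step 2: x = -13, y = -17
step 3: x = -9, y = -22
step 4: x = -3, y = -13
step 5: x = -5, y = -5
step 6: x = -7, y = -9
step 7: x = -11, y = -9
step 8: x = -8, y = -16
step 9: x = -1, y = -18
step 10: x = -3, y = -16
step 11: x = -6, y = -7
step 12: x = -2, y = -1
step 13: x = -1, y = -8
step 14: x = -3, y = -8
step 15: x = -7, y = -6
step 16: x = -9, y = 2
This matches the record at every step.

no error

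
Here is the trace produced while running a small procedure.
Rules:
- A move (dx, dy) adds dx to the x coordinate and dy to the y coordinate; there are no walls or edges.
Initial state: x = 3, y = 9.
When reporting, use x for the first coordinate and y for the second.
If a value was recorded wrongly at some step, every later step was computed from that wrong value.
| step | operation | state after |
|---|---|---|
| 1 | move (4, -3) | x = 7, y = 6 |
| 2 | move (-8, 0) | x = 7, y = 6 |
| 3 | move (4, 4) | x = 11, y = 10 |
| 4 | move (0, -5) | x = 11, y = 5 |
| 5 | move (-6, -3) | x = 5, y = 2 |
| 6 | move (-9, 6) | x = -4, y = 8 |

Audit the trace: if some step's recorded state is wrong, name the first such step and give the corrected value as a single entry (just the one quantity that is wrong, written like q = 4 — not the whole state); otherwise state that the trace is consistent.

Recomputing the run from the initial state:
step 1: x = 7, y = 6
step 2: x = -1, y = 6
step 3: x = 3, y = 10
step 4: x = 3, y = 5
step 5: x = -3, y = 2
step 6: x = -12, y = 8
The first disagreement with the trace is at step 2, where the value should be x = -1.

step 2, x = -1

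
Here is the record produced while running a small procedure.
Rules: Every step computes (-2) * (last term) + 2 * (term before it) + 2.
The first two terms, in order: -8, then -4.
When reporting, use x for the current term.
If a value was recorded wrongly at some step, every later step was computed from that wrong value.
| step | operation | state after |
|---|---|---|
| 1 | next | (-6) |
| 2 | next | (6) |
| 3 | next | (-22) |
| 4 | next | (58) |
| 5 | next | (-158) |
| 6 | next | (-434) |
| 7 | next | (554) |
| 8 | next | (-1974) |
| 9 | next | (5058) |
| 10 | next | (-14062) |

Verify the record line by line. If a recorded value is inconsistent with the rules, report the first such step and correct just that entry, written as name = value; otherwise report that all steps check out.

step 6, x = 434

Recomputing the run from the initial state:
step 1: x = -6
step 2: x = 6
step 3: x = -22
step 4: x = 58
step 5: x = -158
step 6: x = 434
step 7: x = -1182
step 8: x = 3234
step 9: x = -8830
step 10: x = 24130
The first disagreement with the record is at step 6, where the value should be x = 434.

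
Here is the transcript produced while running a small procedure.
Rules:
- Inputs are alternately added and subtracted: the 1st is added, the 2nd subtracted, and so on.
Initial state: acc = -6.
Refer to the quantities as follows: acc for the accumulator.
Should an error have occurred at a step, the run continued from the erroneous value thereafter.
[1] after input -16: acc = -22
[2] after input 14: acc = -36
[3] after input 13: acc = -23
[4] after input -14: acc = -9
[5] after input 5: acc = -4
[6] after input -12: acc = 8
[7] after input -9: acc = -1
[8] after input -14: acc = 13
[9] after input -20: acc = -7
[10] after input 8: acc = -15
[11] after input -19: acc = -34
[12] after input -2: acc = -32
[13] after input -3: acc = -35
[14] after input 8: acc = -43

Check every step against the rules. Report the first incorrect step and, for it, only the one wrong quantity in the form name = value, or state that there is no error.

step 1: acc = -6 + -16 = -22 -> agrees with the transcript
step 2: acc = -22 - 14 = -36 -> verified
step 3: acc = -36 + 13 = -23 -> agrees with the transcript
step 4: acc = -23 - -14 = -9 -> consistent with the transcript
step 5: acc = -9 + 5 = -4 -> checks out
step 6: acc = -4 - -12 = 8 -> same as recorded
step 7: acc = 8 + -9 = -1 -> matches
step 8: acc = -1 - -14 = 13 -> checks out
step 9: acc = 13 + -20 = -7 -> matches
step 10: acc = -7 - 8 = -15 -> no discrepancy
step 11: acc = -15 + -19 = -34 -> checks out
step 12: acc = -34 - -2 = -32 -> in agreement
step 13: acc = -32 + -3 = -35 -> verified
step 14: acc = -35 - 8 = -43 -> checks out
The recomputation confirms every line.

no error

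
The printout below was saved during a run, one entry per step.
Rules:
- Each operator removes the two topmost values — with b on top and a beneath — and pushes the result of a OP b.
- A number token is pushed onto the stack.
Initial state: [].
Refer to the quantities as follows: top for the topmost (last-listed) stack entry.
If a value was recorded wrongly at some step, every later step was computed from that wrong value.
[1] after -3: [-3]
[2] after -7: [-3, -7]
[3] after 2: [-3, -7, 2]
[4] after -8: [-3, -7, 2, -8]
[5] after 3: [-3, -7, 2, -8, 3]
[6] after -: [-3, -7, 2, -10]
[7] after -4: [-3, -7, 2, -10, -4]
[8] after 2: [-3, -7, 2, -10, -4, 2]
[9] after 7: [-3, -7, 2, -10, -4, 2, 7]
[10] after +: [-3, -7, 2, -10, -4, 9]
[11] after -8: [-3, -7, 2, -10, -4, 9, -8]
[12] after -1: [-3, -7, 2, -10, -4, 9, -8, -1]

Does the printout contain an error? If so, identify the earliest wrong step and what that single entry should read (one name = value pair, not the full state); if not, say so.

step 6, top = -11

Recomputing the run from the initial state:
step 1: [-3]
step 2: [-3, -7]
step 3: [-3, -7, 2]
step 4: [-3, -7, 2, -8]
step 5: [-3, -7, 2, -8, 3]
step 6: [-3, -7, 2, -11]
step 7: [-3, -7, 2, -11, -4]
step 8: [-3, -7, 2, -11, -4, 2]
step 9: [-3, -7, 2, -11, -4, 2, 7]
step 10: [-3, -7, 2, -11, -4, 9]
step 11: [-3, -7, 2, -11, -4, 9, -8]
step 12: [-3, -7, 2, -11, -4, 9, -8, -1]
The first disagreement with the printout is at step 6, where the value should be top = -11.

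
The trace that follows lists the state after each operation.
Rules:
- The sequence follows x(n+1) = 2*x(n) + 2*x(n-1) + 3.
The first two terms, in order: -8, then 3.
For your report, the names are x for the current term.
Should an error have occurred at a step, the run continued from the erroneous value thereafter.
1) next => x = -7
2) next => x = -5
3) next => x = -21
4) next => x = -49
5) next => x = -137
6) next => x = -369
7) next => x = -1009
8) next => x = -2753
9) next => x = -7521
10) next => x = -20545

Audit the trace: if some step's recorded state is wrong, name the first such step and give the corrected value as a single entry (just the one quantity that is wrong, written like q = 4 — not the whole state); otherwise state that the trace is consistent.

no error

Step 1: x = 2*(3) + (2)*(-8) + (3) = -7 — in agreement.
Step 2: x = 2*(-7) + (2)*(3) + (3) = -5 — in agreement.
Step 3: x = 2*(-5) + (2)*(-7) + (3) = -21 — no discrepancy.
Step 4: x = 2*(-21) + (2)*(-5) + (3) = -49 — no discrepancy.
Step 5: x = 2*(-49) + (2)*(-21) + (3) = -137 — consistent with the trace.
Step 6: x = 2*(-137) + (2)*(-49) + (3) = -369 — same as recorded.
Step 7: x = 2*(-369) + (2)*(-137) + (3) = -1009 — in agreement.
Step 8: x = 2*(-1009) + (2)*(-369) + (3) = -2753 — exactly as logged.
Step 9: x = 2*(-2753) + (2)*(-1009) + (3) = -7521 — verified.
Step 10: x = 2*(-7521) + (2)*(-2753) + (3) = -20545 — exactly as logged.
Every step is consistent.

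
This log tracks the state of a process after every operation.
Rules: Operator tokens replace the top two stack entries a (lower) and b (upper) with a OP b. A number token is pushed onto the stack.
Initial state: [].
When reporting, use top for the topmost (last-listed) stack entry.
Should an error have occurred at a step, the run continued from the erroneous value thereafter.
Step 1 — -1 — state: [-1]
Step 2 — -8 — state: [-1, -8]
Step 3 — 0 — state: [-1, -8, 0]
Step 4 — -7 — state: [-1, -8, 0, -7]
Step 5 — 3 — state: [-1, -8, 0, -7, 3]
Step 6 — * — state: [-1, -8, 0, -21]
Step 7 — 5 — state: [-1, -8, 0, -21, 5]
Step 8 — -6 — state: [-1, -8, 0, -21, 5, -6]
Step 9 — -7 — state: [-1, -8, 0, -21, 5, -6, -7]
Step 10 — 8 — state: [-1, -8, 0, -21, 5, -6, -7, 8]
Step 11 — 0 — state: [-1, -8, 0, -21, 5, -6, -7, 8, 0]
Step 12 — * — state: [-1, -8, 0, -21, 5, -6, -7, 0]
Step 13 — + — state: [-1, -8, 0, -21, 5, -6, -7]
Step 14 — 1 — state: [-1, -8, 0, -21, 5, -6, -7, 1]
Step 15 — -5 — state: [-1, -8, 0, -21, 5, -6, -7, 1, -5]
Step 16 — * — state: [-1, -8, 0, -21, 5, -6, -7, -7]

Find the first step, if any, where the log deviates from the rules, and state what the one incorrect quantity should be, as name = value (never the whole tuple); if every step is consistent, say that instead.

step 1: push -1: top = -1 -> confirmed correct
step 2: push -8: top = -8 -> consistent with the log
step 3: push 0: top = 0 -> in agreement
step 4: push -7: top = -7 -> matches
step 5: push 3: top = 3 -> same as recorded
step 6: -7 * 3 = -21 -> matches
step 7: push 5: top = 5 -> verified
step 8: push -6: top = -6 -> verified
step 9: push -7: top = -7 -> matches
step 10: push 8: top = 8 -> confirmed correct
step 11: push 0: top = 0 -> same as recorded
step 12: 8 * 0 = 0 -> checks out
step 13: -7 + 0 = -7 -> matches
step 14: push 1: top = 1 -> checks out
step 15: push -5: top = -5 -> exactly as logged
step 16: 1 * -5 = -5 -> the log has a different value
The earliest wrong entry is at step 16: it should read top = -5.

step 16, top = -5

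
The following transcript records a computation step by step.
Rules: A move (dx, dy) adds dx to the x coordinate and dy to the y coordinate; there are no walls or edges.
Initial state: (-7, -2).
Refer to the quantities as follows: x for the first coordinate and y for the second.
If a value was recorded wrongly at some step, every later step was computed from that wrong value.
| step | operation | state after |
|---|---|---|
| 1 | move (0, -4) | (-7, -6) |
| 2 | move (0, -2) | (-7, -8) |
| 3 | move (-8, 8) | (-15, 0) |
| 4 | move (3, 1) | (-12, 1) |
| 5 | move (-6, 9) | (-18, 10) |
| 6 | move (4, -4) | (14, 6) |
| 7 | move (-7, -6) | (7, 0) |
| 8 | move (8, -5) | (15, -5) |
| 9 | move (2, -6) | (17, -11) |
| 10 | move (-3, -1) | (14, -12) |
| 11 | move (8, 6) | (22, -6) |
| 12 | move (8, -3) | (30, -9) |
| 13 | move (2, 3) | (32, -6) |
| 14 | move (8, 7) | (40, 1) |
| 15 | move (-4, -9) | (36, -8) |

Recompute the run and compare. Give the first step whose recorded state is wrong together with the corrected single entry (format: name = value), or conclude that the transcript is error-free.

step 6, x = -14

Step 1: x = -7 + (0) = -7, y = -2 + (-4) = -6 — matches.
Step 2: x = -7 + (0) = -7, y = -6 + (-2) = -8 — checks out.
Step 3: x = -7 + (-8) = -15, y = -8 + (8) = 0 — in agreement.
Step 4: x = -15 + (3) = -12, y = 0 + (1) = 1 — agrees with the transcript.
Step 5: x = -12 + (-6) = -18, y = 1 + (9) = 10 — consistent with the transcript.
Step 6: x = -18 + (4) = -14, y = 10 + (-4) = 6 — the transcript disagrees here.
First deviation found at step 6; the corrected entry is x = -14.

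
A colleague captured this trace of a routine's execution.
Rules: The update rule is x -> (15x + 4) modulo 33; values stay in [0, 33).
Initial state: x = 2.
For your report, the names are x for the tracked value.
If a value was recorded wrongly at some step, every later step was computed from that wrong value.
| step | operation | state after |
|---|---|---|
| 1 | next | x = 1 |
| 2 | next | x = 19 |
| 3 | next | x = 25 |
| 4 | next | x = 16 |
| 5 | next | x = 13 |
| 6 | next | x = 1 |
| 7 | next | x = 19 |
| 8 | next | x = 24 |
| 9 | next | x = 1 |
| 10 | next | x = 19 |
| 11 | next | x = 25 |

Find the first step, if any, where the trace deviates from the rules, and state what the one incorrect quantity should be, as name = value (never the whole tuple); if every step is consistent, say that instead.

Step 1: x = (15*2 + 4) mod 33 = 1 — confirmed correct.
Step 2: x = (15*1 + 4) mod 33 = 19 — verified.
Step 3: x = (15*19 + 4) mod 33 = 25 — matches.
Step 4: x = (15*25 + 4) mod 33 = 16 — no discrepancy.
Step 5: x = (15*16 + 4) mod 33 = 13 — checks out.
Step 6: x = (15*13 + 4) mod 33 = 1 — no discrepancy.
Step 7: x = (15*1 + 4) mod 33 = 19 — agrees with the trace.
Step 8: x = (15*19 + 4) mod 33 = 25 — the trace has a different value.
Conclusion: step 8 carries the first error; the entry should be x = 25.

step 8, x = 25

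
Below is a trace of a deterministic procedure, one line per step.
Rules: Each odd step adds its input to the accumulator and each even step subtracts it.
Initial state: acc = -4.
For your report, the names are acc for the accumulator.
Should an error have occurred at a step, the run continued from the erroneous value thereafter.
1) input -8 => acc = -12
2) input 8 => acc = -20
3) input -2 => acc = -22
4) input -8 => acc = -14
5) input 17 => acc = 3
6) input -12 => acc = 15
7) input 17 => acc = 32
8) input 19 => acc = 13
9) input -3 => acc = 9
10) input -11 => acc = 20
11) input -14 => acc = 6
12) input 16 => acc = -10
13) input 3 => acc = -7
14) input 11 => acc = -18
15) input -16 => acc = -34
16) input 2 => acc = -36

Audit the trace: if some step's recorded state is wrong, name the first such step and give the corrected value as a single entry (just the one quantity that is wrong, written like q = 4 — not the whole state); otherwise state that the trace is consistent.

1. acc = -4 + -8 = -12 (confirmed correct)
2. acc = -12 - 8 = -20 (verified)
3. acc = -20 + -2 = -22 (confirmed correct)
4. acc = -22 - -8 = -14 (confirmed correct)
5. acc = -14 + 17 = 3 (consistent with the trace)
6. acc = 3 - -12 = 15 (in agreement)
7. acc = 15 + 17 = 32 (checks out)
8. acc = 32 - 19 = 13 (agrees with the trace)
9. acc = 13 + -3 = 10 (not what was recorded)
The earliest wrong entry is at step 9: it should read acc = 10.

step 9, acc = 10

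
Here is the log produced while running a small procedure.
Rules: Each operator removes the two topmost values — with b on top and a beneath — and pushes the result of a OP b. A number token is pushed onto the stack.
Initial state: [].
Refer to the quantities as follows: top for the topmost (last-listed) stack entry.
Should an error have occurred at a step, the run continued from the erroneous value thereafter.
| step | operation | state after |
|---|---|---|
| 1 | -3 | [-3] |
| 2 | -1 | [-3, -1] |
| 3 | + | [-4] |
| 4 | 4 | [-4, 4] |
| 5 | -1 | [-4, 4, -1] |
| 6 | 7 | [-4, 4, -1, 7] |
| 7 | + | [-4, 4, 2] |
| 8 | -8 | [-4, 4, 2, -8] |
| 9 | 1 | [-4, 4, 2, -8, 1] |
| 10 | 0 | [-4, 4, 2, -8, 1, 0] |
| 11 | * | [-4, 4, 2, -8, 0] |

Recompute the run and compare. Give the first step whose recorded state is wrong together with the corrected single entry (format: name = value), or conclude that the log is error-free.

step 7, top = 6

Recomputing the run from the initial state:
step 1: [-3]
step 2: [-3, -1]
step 3: [-4]
step 4: [-4, 4]
step 5: [-4, 4, -1]
step 6: [-4, 4, -1, 7]
step 7: [-4, 4, 6]
step 8: [-4, 4, 6, -8]
step 9: [-4, 4, 6, -8, 1]
step 10: [-4, 4, 6, -8, 1, 0]
step 11: [-4, 4, 6, -8, 0]
The first disagreement with the log is at step 7, where the value should be top = 6.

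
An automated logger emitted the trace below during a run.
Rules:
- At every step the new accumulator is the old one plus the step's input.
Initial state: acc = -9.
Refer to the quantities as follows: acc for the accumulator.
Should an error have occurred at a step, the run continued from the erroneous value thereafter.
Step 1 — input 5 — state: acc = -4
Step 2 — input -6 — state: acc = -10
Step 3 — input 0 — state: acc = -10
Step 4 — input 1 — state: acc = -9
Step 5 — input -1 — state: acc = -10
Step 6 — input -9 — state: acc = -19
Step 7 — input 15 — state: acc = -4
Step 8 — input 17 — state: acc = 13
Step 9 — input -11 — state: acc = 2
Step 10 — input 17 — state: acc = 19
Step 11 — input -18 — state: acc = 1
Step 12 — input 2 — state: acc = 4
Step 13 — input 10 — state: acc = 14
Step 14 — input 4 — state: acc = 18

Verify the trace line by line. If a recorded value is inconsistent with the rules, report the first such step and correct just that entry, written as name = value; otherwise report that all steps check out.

step 12, acc = 3

Step 1: acc = -9 + 5 = -4 — checks out.
Step 2: acc = -4 + -6 = -10 — no discrepancy.
Step 3: acc = -10 + 0 = -10 — no discrepancy.
Step 4: acc = -10 + 1 = -9 — agrees with the trace.
Step 5: acc = -9 + -1 = -10 — in agreement.
Step 6: acc = -10 + -9 = -19 — confirmed correct.
Step 7: acc = -19 + 15 = -4 — confirmed correct.
Step 8: acc = -4 + 17 = 13 — verified.
Step 9: acc = 13 + -11 = 2 — same as recorded.
Step 10: acc = 2 + 17 = 19 — exactly as logged.
Step 11: acc = 19 + -18 = 1 — consistent with the trace.
Step 12: acc = 1 + 2 = 3 — the entry is off here.
The audit stops at step 12: the recorded entry is wrong and should be acc = 3.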